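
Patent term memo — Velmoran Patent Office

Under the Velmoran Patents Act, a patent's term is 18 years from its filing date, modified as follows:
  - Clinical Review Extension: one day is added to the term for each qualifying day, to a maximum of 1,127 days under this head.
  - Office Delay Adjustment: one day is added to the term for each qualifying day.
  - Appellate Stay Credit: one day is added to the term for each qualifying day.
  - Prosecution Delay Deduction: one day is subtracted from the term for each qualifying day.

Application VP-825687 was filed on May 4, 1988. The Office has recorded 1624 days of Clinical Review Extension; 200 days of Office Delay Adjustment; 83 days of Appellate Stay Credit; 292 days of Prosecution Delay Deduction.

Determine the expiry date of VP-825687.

Base term: filing date + 18 years → 4 May 2006.
Clinical Review Extension: 1624 days claimed exceeds the 1127-day cap, so +1127 days → 4 June 2009.
Office Delay Adjustment: +200 days → 21 December 2009.
Appellate Stay Credit: +83 days → 14 March 2010.
Prosecution Delay Deduction: −292 days → 26 May 2009.

May 26, 2009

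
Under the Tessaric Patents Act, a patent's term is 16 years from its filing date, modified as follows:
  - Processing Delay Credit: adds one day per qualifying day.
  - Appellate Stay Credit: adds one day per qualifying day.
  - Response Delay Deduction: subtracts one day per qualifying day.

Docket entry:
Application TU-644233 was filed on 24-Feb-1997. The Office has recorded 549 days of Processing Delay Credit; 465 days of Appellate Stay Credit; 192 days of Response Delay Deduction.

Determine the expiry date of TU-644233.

May 27, 2015

Base term: filing date + 16 years → 24 February 2013.
Processing Delay Credit: +549 days → 27 August 2014.
Appellate Stay Credit: +465 days → 5 December 2015.
Response Delay Deduction: −192 days → 27 May 2015.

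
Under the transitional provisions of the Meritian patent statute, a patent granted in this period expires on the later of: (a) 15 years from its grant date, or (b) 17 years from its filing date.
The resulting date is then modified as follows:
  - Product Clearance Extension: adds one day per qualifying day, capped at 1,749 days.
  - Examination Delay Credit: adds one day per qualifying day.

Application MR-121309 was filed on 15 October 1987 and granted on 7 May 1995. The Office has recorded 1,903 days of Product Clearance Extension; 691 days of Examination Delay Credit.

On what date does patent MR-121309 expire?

2017-01-10

(a) grant + 15 years → 7 May 2010.
(b) filing + 17 years → 15 October 2004.
Later of the two: 7 May 2010.
Product Clearance Extension: 1903 days claimed exceeds the 1749-day cap, so +1749 days → 19 February 2015.
Examination Delay Credit: +691 days → 10 January 2017.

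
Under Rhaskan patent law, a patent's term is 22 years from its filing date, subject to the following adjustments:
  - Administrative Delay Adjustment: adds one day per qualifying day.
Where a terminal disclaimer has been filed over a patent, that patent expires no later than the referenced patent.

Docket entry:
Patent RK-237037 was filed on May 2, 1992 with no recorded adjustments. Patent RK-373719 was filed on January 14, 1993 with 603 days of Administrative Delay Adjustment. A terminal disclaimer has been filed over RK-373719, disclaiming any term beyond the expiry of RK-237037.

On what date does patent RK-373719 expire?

Natural term of RK-373719:
  Base: filing + 22 years → 14 January 2015.
  Administrative Delay Adjustment: +603 days → 8 September 2016.
Expiry of referenced patent RK-237037:
  Base: filing + 22 years → 2 May 2014.
Terminal disclaimer: RK-373719 expires on the earlier of 8 September 2016 and 2 May 2014.

2014-05-02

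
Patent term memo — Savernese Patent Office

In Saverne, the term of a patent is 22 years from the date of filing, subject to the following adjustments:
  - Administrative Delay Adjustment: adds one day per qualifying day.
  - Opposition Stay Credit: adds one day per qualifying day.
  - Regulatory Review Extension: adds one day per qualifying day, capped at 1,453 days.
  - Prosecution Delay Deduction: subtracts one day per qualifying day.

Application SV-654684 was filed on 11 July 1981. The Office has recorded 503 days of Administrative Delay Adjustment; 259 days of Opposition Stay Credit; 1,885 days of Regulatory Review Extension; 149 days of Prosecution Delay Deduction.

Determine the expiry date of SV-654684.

March 7, 2009

Base term: filing date + 22 years → 11 July 2003.
Administrative Delay Adjustment: +503 days → 25 November 2004.
Opposition Stay Credit: +259 days → 11 August 2005.
Regulatory Review Extension: 1885 days claimed exceeds the 1453-day cap, so +1453 days → 3 August 2009.
Prosecution Delay Deduction: −149 days → 7 March 2009.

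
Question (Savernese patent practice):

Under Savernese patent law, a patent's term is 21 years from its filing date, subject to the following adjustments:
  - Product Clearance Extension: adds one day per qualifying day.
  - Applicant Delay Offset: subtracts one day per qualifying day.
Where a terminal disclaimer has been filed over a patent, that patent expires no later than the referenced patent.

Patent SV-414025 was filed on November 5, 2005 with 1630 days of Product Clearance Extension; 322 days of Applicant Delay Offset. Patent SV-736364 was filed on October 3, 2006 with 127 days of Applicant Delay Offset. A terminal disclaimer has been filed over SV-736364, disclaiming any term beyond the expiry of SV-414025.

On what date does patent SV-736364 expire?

2027-05-29

Natural term of SV-736364:
  Base: filing + 21 years → 3 October 2027.
  Applicant Delay Offset: −127 days → 29 May 2027.
Expiry of referenced patent SV-414025:
  Base: filing + 21 years → 5 November 2026.
  Product Clearance Extension: +1630 days → 23 April 2031.
  Applicant Delay Offset: −322 days → 5 June 2030.
Terminal disclaimer: SV-736364 expires on the earlier of 29 May 2027 and 5 June 2030.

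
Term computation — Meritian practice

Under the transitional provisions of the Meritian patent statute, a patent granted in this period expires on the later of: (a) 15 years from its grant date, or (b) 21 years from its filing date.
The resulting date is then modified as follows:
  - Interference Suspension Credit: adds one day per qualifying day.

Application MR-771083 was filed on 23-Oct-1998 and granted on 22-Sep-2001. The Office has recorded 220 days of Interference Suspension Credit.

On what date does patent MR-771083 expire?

(a) grant + 15 years → 22 September 2016.
(b) filing + 21 years → 23 October 2019.
Later of the two: 23 October 2019.
Interference Suspension Credit: +220 days → 30 May 2020.

2020-05-30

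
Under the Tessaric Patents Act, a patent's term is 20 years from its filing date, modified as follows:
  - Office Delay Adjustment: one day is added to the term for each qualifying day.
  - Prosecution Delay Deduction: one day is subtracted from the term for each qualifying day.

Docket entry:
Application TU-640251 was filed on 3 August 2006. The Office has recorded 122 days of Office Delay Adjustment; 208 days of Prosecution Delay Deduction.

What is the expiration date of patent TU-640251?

Base term: filing date + 20 years → 3 August 2026.
Office Delay Adjustment: +122 days → 3 December 2026.
Prosecution Delay Deduction: −208 days → 9 May 2026.

May 9, 2026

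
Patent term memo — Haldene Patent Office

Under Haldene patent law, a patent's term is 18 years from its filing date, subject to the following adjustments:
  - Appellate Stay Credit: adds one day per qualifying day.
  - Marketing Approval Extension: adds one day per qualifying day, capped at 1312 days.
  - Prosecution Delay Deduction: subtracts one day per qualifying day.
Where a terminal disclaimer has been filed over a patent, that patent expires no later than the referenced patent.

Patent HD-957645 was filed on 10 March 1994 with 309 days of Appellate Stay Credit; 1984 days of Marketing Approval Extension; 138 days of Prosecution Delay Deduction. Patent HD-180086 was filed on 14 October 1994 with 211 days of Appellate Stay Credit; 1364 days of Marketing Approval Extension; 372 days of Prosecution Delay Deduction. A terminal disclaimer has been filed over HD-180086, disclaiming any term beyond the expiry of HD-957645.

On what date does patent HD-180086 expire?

December 9, 2015

Natural term of HD-180086:
  Base: filing + 18 years → 14 October 2012.
  Appellate Stay Credit: +211 days → 13 May 2013.
  Marketing Approval Extension: 1364 days claimed exceeds the 1312-day cap, so +1312 days → 15 December 2016.
  Prosecution Delay Deduction: −372 days → 9 December 2015.
Expiry of referenced patent HD-957645:
  Base: filing + 18 years → 10 March 2012.
  Appellate Stay Credit: +309 days → 13 January 2013.
  Marketing Approval Extension: 1984 days claimed exceeds the 1312-day cap, so +1312 days → 17 August 2016.
  Prosecution Delay Deduction: −138 days → 1 April 2016.
Terminal disclaimer: HD-180086 expires on the earlier of 9 December 2015 and 1 April 2016.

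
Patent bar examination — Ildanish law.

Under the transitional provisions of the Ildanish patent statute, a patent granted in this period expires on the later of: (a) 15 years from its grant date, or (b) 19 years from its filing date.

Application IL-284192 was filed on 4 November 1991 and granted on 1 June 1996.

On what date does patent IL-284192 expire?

2011-06-01

(a) grant + 15 years → 1 June 2011.
(b) filing + 19 years → 4 November 2010.
Later of the two: 1 June 2011.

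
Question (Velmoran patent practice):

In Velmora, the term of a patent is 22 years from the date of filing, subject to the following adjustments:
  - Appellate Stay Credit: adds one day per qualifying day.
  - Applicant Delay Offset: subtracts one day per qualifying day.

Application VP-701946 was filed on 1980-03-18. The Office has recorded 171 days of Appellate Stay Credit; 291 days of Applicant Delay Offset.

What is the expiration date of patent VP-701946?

2001-11-18

Base term: filing date + 22 years → 18 March 2002.
Appellate Stay Credit: +171 days → 5 September 2002.
Applicant Delay Offset: −291 days → 18 November 2001.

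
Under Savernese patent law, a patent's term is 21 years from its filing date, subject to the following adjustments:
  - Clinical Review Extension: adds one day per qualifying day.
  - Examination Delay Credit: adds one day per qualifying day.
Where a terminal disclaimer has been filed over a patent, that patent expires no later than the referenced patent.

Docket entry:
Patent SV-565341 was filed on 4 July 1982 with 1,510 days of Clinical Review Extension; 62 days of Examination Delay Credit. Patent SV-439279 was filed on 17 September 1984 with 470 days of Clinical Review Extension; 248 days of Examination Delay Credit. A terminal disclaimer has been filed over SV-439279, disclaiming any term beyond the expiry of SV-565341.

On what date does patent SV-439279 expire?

Natural term of SV-439279:
  Base: filing + 21 years → 17 September 2005.
  Clinical Review Extension: +470 days → 31 December 2006.
  Examination Delay Credit: +248 days → 5 September 2007.
Expiry of referenced patent SV-565341:
  Base: filing + 21 years → 4 July 2003.
  Clinical Review Extension: +1510 days → 22 August 2007.
  Examination Delay Credit: +62 days → 23 October 2007.
Terminal disclaimer: SV-439279 expires on the earlier of 5 September 2007 and 23 October 2007.

September 5, 2007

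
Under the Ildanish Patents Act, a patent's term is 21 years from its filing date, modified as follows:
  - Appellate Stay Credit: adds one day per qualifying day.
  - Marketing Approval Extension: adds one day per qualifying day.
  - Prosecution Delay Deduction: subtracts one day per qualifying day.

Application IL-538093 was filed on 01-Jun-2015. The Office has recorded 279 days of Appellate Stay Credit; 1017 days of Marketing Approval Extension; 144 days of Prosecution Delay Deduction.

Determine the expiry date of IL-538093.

Base term: filing date + 21 years → 1 June 2036.
Appellate Stay Credit: +279 days → 7 March 2037.
Marketing Approval Extension: +1017 days → 19 December 2039.
Prosecution Delay Deduction: −144 days → 28 July 2039.

July 28, 2039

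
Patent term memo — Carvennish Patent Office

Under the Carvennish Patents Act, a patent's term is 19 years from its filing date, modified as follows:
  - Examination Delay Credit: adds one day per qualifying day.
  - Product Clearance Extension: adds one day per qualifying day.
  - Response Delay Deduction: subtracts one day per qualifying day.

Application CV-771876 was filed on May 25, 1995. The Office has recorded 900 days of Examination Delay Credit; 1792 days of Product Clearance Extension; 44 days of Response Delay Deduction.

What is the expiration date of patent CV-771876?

August 24, 2021

Base term: filing date + 19 years → 25 May 2014.
Examination Delay Credit: +900 days → 10 November 2016.
Product Clearance Extension: +1792 days → 7 October 2021.
Response Delay Deduction: −44 days → 24 August 2021.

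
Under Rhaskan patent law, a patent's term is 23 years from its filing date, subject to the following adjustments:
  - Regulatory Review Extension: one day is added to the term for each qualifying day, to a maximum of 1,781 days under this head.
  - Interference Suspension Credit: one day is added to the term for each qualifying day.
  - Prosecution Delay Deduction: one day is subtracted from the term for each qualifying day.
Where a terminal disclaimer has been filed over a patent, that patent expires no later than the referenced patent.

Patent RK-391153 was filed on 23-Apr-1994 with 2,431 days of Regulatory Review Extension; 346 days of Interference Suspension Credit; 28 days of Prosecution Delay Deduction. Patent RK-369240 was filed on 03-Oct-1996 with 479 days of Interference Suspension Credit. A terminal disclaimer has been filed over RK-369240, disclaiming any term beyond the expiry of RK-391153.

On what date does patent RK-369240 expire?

2021-01-24

Natural term of RK-369240:
  Base: filing + 23 years → 3 October 2019.
  Interference Suspension Credit: +479 days → 24 January 2021.
Expiry of referenced patent RK-391153:
  Base: filing + 23 years → 23 April 2017.
  Regulatory Review Extension: 2431 days claimed exceeds the 1781-day cap, so +1781 days → 9 March 2022.
  Interference Suspension Credit: +346 days → 18 February 2023.
  Prosecution Delay Deduction: −28 days → 21 January 2023.
Terminal disclaimer: RK-369240 expires on the earlier of 24 January 2021 and 21 January 2023.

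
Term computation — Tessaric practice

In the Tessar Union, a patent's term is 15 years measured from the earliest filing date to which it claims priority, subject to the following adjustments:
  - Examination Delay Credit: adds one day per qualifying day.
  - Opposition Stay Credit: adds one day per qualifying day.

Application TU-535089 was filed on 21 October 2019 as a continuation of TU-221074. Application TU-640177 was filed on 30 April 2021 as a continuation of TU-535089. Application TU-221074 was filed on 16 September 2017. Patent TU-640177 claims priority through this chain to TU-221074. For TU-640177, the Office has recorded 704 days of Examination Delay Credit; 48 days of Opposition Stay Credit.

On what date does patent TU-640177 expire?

Earliest priority filing: 16 September 2017.
Base term: 16 September 2017 + 15 years → 16 September 2032.
Examination Delay Credit: +704 days → 21 August 2034.
Opposition Stay Credit: +48 days → 8 October 2034.

2034-10-08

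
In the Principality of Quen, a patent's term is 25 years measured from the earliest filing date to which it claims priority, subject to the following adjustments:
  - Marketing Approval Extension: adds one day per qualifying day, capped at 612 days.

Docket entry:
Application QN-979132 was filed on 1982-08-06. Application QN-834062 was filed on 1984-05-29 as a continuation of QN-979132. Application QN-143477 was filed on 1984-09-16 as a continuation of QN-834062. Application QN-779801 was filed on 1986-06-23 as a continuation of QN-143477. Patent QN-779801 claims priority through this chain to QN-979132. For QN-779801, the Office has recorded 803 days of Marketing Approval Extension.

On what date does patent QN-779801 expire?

Earliest priority filing: 6 August 1982.
Base term: 6 August 1982 + 25 years → 6 August 2007.
Marketing Approval Extension: 803 days claimed exceeds the 612-day cap, so +612 days → 9 April 2009.

2009-04-09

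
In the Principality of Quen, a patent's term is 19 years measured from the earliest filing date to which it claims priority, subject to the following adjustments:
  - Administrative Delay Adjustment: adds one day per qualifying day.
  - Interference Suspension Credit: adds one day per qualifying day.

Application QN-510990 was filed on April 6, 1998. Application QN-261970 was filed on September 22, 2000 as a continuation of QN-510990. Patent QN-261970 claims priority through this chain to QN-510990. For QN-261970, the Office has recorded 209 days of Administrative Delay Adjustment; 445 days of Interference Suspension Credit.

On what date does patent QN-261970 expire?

2019-01-20

Earliest priority filing: 6 April 1998.
Base term: 6 April 1998 + 19 years → 6 April 2017.
Administrative Delay Adjustment: +209 days → 1 November 2017.
Interference Suspension Credit: +445 days → 20 January 2019.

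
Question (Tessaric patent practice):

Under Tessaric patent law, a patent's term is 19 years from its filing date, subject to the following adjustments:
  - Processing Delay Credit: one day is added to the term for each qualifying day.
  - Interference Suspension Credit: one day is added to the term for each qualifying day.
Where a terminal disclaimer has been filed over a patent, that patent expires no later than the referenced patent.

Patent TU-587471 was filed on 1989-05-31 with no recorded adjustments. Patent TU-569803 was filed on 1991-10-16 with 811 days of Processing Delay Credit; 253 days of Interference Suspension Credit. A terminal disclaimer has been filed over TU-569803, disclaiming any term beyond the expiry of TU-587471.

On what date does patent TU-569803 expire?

Natural term of TU-569803:
  Base: filing + 19 years → 16 October 2010.
  Processing Delay Credit: +811 days → 4 January 2013.
  Interference Suspension Credit: +253 days → 14 September 2013.
Expiry of referenced patent TU-587471:
  Base: filing + 19 years → 31 May 2008.
Terminal disclaimer: TU-569803 expires on the earlier of 14 September 2013 and 31 May 2008.

2008-05-31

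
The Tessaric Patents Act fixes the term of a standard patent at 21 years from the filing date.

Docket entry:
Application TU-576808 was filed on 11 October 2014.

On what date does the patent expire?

Filing date + 21 years → 11 October 2035.

October 11, 2035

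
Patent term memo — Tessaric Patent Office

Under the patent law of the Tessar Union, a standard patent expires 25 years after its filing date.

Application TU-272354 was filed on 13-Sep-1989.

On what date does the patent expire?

September 13, 2014

Filing date + 25 years → 13 September 2014.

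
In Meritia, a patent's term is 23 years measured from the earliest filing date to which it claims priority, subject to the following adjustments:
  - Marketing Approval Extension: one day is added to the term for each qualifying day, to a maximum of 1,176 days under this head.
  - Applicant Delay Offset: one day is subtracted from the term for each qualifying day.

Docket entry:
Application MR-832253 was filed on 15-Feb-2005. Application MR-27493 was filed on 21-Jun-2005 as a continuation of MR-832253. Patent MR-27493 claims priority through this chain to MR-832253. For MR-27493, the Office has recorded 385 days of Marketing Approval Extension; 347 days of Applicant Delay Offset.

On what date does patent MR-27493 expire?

March 24, 2028

Earliest priority filing: 15 February 2005.
Base term: 15 February 2005 + 23 years → 15 February 2028.
Marketing Approval Extension: 385 days (within the 1176-day cap) → +385 days → 6 March 2029.
Applicant Delay Offset: −347 days → 24 March 2028.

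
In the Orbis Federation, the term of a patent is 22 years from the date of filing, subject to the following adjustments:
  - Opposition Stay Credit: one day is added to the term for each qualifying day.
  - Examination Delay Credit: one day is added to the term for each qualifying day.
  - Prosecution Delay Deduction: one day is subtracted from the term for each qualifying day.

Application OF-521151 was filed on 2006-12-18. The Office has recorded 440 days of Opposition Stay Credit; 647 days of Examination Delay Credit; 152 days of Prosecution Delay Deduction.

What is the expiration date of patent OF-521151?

2031-07-11

Base term: filing date + 22 years → 18 December 2028.
Opposition Stay Credit: +440 days → 3 March 2030.
Examination Delay Credit: +647 days → 10 December 2031.
Prosecution Delay Deduction: −152 days → 11 July 2031.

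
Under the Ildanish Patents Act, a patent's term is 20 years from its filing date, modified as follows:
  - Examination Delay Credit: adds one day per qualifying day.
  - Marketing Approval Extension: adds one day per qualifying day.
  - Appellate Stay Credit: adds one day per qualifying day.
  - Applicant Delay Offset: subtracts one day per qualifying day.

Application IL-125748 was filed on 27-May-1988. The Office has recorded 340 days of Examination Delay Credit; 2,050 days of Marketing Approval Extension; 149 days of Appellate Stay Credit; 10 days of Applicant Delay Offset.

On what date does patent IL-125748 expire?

Base term: filing date + 20 years → 27 May 2008.
Examination Delay Credit: +340 days → 2 May 2009.
Marketing Approval Extension: +2050 days → 12 December 2014.
Appellate Stay Credit: +149 days → 10 May 2015.
Applicant Delay Offset: −10 days → 30 April 2015.

April 30, 2015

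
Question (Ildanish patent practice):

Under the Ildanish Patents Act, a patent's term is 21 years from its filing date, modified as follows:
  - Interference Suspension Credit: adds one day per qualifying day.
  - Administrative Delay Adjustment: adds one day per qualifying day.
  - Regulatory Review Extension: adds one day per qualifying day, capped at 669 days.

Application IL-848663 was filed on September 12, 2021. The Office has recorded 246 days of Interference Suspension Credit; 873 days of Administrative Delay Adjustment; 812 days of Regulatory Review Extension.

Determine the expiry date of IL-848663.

Base term: filing date + 21 years → 12 September 2042.
Interference Suspension Credit: +246 days → 16 May 2043.
Administrative Delay Adjustment: +873 days → 5 October 2045.
Regulatory Review Extension: 812 days claimed exceeds the 669-day cap, so +669 days → 5 August 2047.

August 5, 2047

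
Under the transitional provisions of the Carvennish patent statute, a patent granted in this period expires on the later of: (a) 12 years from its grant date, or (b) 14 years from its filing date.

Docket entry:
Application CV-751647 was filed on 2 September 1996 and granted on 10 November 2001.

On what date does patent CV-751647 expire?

(a) grant + 12 years → 10 November 2013.
(b) filing + 14 years → 2 September 2010.
Later of the two: 10 November 2013.

2013-11-10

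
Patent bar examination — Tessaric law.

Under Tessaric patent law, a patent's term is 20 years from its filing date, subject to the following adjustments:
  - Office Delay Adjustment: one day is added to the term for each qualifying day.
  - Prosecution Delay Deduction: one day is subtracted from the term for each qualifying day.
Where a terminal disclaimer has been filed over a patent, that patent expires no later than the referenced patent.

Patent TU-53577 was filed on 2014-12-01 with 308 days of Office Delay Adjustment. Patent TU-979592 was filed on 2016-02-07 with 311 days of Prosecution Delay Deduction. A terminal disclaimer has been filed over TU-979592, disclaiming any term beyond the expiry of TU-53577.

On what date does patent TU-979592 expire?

Natural term of TU-979592:
  Base: filing + 20 years → 7 February 2036.
  Prosecution Delay Deduction: −311 days → 2 April 2035.
Expiry of referenced patent TU-53577:
  Base: filing + 20 years → 1 December 2034.
  Office Delay Adjustment: +308 days → 5 October 2035.
Terminal disclaimer: TU-979592 expires on the earlier of 2 April 2035 and 5 October 2035.

2035-04-02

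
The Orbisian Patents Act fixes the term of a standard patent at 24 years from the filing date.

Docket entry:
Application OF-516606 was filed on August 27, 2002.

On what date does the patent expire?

Filing date + 24 years → 27 August 2026.

August 27, 2026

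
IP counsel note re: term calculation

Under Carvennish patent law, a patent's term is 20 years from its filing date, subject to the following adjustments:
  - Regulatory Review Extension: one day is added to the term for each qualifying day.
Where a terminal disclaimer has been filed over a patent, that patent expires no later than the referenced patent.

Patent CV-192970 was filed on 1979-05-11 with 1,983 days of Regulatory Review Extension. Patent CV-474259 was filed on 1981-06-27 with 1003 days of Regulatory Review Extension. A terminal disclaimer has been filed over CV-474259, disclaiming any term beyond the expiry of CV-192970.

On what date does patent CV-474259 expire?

Natural term of CV-474259:
  Base: filing + 20 years → 27 June 2001.
  Regulatory Review Extension: +1003 days → 26 March 2004.
Expiry of referenced patent CV-192970:
  Base: filing + 20 years → 11 May 1999.
  Regulatory Review Extension: +1983 days → 14 October 2004.
Terminal disclaimer: CV-474259 expires on the earlier of 26 March 2004 and 14 October 2004.

March 26, 2004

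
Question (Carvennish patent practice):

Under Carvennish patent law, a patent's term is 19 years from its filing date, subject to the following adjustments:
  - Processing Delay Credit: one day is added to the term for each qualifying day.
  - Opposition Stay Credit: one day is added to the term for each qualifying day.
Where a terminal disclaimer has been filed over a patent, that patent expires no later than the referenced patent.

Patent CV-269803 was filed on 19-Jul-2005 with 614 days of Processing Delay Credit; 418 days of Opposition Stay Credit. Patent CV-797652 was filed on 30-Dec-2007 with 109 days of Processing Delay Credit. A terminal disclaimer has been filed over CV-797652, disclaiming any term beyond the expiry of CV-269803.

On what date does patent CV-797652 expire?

April 18, 2027

Natural term of CV-797652:
  Base: filing + 19 years → 30 December 2026.
  Processing Delay Credit: +109 days → 18 April 2027.
Expiry of referenced patent CV-269803:
  Base: filing + 19 years → 19 July 2024.
  Processing Delay Credit: +614 days → 25 March 2026.
  Opposition Stay Credit: +418 days → 17 May 2027.
Terminal disclaimer: CV-797652 expires on the earlier of 18 April 2027 and 17 May 2027.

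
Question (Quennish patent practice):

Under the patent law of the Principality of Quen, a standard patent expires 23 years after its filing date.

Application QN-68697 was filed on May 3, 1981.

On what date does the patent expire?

2004-05-03

Filing date + 23 years → 3 May 2004.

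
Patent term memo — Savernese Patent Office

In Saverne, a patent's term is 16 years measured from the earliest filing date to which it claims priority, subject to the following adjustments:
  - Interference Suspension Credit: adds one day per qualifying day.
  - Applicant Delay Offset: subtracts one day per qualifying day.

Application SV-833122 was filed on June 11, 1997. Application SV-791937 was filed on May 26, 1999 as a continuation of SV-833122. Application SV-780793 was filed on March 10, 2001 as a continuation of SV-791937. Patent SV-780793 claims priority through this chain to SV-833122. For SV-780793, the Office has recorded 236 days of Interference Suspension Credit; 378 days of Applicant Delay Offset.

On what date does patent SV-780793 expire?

January 20, 2013

Earliest priority filing: 11 June 1997.
Base term: 11 June 1997 + 16 years → 11 June 2013.
Interference Suspension Credit: +236 days → 2 February 2014.
Applicant Delay Offset: −378 days → 20 January 2013.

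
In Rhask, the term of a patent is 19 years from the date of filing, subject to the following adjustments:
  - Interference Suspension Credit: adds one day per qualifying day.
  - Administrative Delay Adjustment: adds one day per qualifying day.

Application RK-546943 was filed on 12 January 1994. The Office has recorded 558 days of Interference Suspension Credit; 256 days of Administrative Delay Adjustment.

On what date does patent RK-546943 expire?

Base term: filing date + 19 years → 12 January 2013.
Interference Suspension Credit: +558 days → 24 July 2014.
Administrative Delay Adjustment: +256 days → 6 April 2015.

2015-04-06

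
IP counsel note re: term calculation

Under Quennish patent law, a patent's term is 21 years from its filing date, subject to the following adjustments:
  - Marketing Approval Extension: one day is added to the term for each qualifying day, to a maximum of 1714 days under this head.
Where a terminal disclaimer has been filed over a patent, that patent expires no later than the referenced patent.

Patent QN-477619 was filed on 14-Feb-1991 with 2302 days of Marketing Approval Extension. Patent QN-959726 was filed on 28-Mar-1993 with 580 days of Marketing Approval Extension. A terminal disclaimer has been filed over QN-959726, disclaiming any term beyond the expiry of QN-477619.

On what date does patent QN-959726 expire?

Natural term of QN-959726:
  Base: filing + 21 years → 28 March 2014.
  Marketing Approval Extension: 580 days (within the 1714-day cap) → +580 days → 29 October 2015.
Expiry of referenced patent QN-477619:
  Base: filing + 21 years → 14 February 2012.
  Marketing Approval Extension: 2302 days claimed exceeds the 1714-day cap, so +1714 days → 24 October 2016.
Terminal disclaimer: QN-959726 expires on the earlier of 29 October 2015 and 24 October 2016.

October 29, 2015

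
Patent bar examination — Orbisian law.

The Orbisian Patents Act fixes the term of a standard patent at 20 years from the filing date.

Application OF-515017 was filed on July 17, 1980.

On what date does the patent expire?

July 17, 2000

Filing date + 20 years → 17 July 2000.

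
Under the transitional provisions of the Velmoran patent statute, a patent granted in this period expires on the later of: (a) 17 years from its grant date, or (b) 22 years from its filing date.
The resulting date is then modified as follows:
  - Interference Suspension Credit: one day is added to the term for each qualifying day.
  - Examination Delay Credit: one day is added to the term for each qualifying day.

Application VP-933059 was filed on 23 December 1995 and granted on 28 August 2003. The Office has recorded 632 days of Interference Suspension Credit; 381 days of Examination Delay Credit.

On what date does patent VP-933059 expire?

June 7, 2023

(a) grant + 17 years → 28 August 2020.
(b) filing + 22 years → 23 December 2017.
Later of the two: 28 August 2020.
Interference Suspension Credit: +632 days → 22 May 2022.
Examination Delay Credit: +381 days → 7 June 2023.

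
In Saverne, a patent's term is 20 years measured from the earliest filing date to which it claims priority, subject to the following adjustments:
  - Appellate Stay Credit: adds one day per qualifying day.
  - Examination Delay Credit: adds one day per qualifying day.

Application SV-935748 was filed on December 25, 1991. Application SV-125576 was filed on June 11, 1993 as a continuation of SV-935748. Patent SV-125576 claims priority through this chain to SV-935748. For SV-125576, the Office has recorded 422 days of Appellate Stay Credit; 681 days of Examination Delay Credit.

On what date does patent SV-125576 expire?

2015-01-01

Earliest priority filing: 25 December 1991.
Base term: 25 December 1991 + 20 years → 25 December 2011.
Appellate Stay Credit: +422 days → 19 February 2013.
Examination Delay Credit: +681 days → 1 January 2015.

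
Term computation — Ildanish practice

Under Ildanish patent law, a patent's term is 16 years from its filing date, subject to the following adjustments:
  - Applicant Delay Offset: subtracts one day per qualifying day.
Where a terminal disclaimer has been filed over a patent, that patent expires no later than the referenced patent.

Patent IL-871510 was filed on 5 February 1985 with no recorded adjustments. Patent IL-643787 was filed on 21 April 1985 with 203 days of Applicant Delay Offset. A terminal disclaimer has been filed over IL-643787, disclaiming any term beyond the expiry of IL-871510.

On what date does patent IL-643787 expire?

2000-09-30

Natural term of IL-643787:
  Base: filing + 16 years → 21 April 2001.
  Applicant Delay Offset: −203 days → 30 September 2000.
Expiry of referenced patent IL-871510:
  Base: filing + 16 years → 5 February 2001.
Terminal disclaimer: IL-643787 expires on the earlier of 30 September 2000 and 5 February 2001.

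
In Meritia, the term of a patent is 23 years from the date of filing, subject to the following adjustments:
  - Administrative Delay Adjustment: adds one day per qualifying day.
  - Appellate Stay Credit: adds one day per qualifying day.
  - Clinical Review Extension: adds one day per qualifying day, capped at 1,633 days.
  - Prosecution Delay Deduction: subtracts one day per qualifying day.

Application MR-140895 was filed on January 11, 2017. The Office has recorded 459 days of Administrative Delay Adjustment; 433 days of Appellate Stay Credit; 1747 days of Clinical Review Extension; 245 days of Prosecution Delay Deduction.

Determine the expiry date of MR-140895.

April 9, 2046

Base term: filing date + 23 years → 11 January 2040.
Administrative Delay Adjustment: +459 days → 14 April 2041.
Appellate Stay Credit: +433 days → 21 June 2042.
Clinical Review Extension: 1747 days claimed exceeds the 1633-day cap, so +1633 days → 10 December 2046.
Prosecution Delay Deduction: −245 days → 9 April 2046.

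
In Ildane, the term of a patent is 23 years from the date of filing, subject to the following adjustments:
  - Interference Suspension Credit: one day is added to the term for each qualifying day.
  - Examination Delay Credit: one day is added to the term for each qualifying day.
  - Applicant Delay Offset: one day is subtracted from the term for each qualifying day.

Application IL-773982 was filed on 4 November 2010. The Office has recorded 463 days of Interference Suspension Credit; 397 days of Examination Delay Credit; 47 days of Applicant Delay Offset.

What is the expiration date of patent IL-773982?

Base term: filing date + 23 years → 4 November 2033.
Interference Suspension Credit: +463 days → 10 February 2035.
Examination Delay Credit: +397 days → 13 March 2036.
Applicant Delay Offset: −47 days → 26 January 2036.

January 26, 2036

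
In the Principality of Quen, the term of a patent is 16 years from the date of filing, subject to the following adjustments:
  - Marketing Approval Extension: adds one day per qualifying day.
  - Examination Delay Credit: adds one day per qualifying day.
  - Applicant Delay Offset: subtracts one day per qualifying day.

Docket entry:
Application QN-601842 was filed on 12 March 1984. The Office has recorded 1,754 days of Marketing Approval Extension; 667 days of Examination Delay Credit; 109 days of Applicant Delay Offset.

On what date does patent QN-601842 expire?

July 11, 2006

Base term: filing date + 16 years → 12 March 2000.
Marketing Approval Extension: +1754 days → 30 December 2004.
Examination Delay Credit: +667 days → 28 October 2006.
Applicant Delay Offset: −109 days → 11 July 2006.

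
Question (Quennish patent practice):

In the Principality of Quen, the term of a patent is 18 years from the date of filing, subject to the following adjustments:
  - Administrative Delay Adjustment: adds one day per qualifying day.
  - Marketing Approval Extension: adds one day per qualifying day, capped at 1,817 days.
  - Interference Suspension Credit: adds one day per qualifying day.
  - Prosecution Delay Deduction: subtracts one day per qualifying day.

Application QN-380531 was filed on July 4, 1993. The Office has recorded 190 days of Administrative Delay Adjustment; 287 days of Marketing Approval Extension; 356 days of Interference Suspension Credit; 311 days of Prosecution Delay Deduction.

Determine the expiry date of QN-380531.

Base term: filing date + 18 years → 4 July 2011.
Administrative Delay Adjustment: +190 days → 10 January 2012.
Marketing Approval Extension: 287 days (within the 1817-day cap) → +287 days → 23 October 2012.
Interference Suspension Credit: +356 days → 14 October 2013.
Prosecution Delay Deduction: −311 days → 7 December 2012.

2012-12-07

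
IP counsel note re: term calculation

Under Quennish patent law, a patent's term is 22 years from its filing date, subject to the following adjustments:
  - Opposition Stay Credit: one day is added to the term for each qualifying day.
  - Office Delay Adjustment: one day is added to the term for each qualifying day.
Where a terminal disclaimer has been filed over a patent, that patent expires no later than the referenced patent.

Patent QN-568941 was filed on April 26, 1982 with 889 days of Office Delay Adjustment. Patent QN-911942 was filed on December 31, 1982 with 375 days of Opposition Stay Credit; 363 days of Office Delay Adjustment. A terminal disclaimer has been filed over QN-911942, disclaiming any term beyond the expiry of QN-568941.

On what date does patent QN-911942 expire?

Natural term of QN-911942:
  Base: filing + 22 years → 31 December 2004.
  Opposition Stay Credit: +375 days → 10 January 2006.
  Office Delay Adjustment: +363 days → 8 January 2007.
Expiry of referenced patent QN-568941:
  Base: filing + 22 years → 26 April 2004.
  Office Delay Adjustment: +889 days → 2 October 2006.
Terminal disclaimer: QN-911942 expires on the earlier of 8 January 2007 and 2 October 2006.

October 2, 2006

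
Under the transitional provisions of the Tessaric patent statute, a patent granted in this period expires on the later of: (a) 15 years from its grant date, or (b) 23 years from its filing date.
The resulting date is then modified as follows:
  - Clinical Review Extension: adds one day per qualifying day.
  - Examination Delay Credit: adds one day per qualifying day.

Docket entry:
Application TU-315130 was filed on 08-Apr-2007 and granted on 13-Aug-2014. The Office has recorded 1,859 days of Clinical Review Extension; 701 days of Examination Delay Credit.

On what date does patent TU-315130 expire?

2037-04-11

(a) grant + 15 years → 13 August 2029.
(b) filing + 23 years → 8 April 2030.
Later of the two: 8 April 2030.
Clinical Review Extension: +1859 days → 11 May 2035.
Examination Delay Credit: +701 days → 11 April 2037.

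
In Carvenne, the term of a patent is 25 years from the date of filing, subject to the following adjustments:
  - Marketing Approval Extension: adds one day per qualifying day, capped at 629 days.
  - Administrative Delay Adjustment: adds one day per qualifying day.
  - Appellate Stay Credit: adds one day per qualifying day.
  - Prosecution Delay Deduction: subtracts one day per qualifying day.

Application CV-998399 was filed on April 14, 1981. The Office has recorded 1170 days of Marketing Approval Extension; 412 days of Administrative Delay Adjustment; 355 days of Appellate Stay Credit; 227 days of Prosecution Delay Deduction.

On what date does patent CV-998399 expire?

2009-06-26

Base term: filing date + 25 years → 14 April 2006.
Marketing Approval Extension: 1170 days claimed exceeds the 629-day cap, so +629 days → 3 January 2008.
Administrative Delay Adjustment: +412 days → 18 February 2009.
Appellate Stay Credit: +355 days → 8 February 2010.
Prosecution Delay Deduction: −227 days → 26 June 2009.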